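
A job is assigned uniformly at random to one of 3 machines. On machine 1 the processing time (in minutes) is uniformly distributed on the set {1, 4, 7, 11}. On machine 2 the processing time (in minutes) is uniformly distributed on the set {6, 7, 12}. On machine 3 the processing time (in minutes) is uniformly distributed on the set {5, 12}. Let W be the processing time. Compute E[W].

271/36

E[W | machine 1] = (1+4+7+11)/4 = 23/4.
E[W | machine 2] = (6+7+12)/3 = 25/3.
E[W | machine 3] = (5+12)/2 = 17/2.
By the law of total expectation,
E[W] = (1/3)·(23/4) + (1/3)·(25/3) + (1/3)·(17/2) = 271/36.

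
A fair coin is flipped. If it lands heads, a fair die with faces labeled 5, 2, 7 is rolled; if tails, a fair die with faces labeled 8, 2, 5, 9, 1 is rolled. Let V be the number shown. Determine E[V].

E[V | heads] = (5+2+7)/3 = 14/3.
E[V | tails] = (8+2+5+9+1)/5 = 5.
By the law of total expectation,
E[V] = (1/2)·(14/3) + (1/2)·(5) = 29/6.

29/6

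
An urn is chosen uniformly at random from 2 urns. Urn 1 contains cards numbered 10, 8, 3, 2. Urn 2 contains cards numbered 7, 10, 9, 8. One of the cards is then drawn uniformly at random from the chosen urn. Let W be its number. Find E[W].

57/8

E[W | urn 1] = (10+8+3+2)/4 = 23/4.
E[W | urn 2] = (7+10+9+8)/4 = 17/2.
By the law of total expectation,
E[W] = (1/2)·(23/4) + (1/2)·(17/2) = 57/8.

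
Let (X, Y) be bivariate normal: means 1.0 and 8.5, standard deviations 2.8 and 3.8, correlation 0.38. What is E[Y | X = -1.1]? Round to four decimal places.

7.4170

The regression of Y on X has slope ρ·σ_Y/σ_X and passes through (μ_X, μ_Y).
E[Y | X=-1.1] = 8.5 + (0.38)·(3.8/2.8)·(-1.1 − (1.0)) = 8.5 + (0.51571)·(-2.1) = 7.4170.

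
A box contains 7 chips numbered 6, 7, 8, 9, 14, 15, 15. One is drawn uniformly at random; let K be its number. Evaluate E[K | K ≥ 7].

P(K ≥ 7) = 6/7.
Σ over the event: 7·1/7 + 8·1/7 + 9·1/7 + 14·1/7 + 15·2/7 = 68/7.
E[K | K ≥ 7] = (68/7) / (6/7) = 34/3.

34/3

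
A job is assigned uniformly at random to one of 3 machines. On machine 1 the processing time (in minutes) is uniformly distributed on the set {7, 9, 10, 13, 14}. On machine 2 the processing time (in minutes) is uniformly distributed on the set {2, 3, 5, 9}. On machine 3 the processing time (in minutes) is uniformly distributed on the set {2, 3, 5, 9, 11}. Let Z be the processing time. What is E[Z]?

427/60

E[Z | machine 1] = (7+9+10+13+14)/5 = 53/5.
E[Z | machine 2] = (2+3+5+9)/4 = 19/4.
E[Z | machine 3] = (2+3+5+9+11)/5 = 6.
E[Z] = (1/3)·(53/5) + (1/3)·(19/4) + (1/3)·(6) = 427/60.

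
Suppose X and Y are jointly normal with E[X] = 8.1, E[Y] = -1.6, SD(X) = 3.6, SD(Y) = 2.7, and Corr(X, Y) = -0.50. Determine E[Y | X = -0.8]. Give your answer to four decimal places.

The regression of Y on X has slope ρ·σ_Y/σ_X and passes through (μ_X, μ_Y).
E[Y | X=-0.8] = -1.6 + (-0.50)·(2.7/3.6)·(-0.8 − (8.1)) = -1.6 + (-0.375)·(-8.9) = 1.7375.

1.7375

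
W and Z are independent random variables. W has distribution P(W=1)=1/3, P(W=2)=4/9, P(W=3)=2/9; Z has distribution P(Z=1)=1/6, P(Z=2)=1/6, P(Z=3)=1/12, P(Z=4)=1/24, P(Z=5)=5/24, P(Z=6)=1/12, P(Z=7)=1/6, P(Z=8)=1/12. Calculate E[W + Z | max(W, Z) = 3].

80/17

P(max(W, Z) = 3) = 17/108.
Summing (W+Z)·P(x,y) over outcomes with max(W, Z) = 3 gives 20/27.
E[W + Z | max(W, Z) = 3] = (20/27) / (17/108) = 80/17.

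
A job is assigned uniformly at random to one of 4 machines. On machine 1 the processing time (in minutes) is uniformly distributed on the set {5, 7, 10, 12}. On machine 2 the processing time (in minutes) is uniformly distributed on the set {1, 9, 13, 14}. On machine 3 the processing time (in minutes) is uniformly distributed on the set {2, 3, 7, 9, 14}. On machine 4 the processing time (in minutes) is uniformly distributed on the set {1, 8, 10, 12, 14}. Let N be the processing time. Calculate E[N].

135/16

E[N | machine 1] = (5+7+10+12)/4 = 17/2.
E[N | machine 2] = (1+9+13+14)/4 = 37/4.
E[N | machine 3] = (2+3+7+9+14)/5 = 7.
E[N | machine 4] = (1+8+10+12+14)/5 = 9.
E[N] = (1/4)·(17/2) + (1/4)·(37/4) + (1/4)·(7) + (1/4)·(9) = 135/16.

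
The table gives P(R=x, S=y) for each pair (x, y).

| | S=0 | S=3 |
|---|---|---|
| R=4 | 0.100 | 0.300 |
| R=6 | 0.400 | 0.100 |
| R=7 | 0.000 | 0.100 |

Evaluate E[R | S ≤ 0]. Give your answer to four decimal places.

5.6000

P(S ≤ 0) = 0.500.
Summing R·P(R=x,S=y) over the conditioning event gives 2.800.
E[R | S ≤ 0] = (2.800) / (0.500) = 5.6000.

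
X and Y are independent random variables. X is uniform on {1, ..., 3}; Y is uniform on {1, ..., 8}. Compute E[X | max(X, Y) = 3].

Outcomes with max(X, Y) = 3: (1,3), (2,3), (3,1), (3,2), (3,3), each with probability 1/24.
E[X | max(X, Y) = 3] = (1 + 2 + 3 + 3 + 3) / 5 = 12/5.

12/5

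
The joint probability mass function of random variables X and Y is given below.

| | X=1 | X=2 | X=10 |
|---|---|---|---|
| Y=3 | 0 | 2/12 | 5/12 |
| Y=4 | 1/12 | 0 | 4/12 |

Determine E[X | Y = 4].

41/5

P(Y = 4) = 5/12.
Summing X·P(X=x,Y=y) over the conditioning event gives 41/12.
E[X | Y = 4] = (41/12) / (5/12) = 41/5.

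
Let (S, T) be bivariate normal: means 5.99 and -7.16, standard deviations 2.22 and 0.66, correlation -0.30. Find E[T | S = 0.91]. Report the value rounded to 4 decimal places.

-6.7069

E[T | S=x] = μ_T + ρ(σ_T/σ_S)(x − μ_S) for jointly normal variables.
E[T | S=0.91] = -7.16 + (-0.30)·(0.66/2.22)·(0.91 − (5.99)) = -7.16 + (-0.089189)·(-5.08) = -6.7069.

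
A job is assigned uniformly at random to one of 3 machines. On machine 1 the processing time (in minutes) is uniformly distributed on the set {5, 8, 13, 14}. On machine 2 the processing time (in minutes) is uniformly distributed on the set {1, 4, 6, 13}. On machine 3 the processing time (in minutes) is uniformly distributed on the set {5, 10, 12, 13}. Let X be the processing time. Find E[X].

E[X | machine 1] = (5+8+13+14)/4 = 10.
E[X | machine 2] = (1+4+6+13)/4 = 6.
E[X | machine 3] = (5+10+12+13)/4 = 10.
E[X] = (1/3)·(10) + (1/3)·(6) + (1/3)·(10) = 26/3.

26/3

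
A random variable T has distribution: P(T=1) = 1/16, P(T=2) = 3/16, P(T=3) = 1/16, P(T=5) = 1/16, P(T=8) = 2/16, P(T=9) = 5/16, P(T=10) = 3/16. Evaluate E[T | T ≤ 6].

P(T ≤ 6) = 3/8.
Σ over the event: 1·1/16 + 2·3/16 + 3·1/16 + 5·1/16 = 15/16.
E[T | T ≤ 6] = (15/16) / (3/8) = 5/2.

5/2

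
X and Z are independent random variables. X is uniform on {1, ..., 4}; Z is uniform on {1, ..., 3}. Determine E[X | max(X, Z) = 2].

5/3

Outcomes with max(X, Z) = 2: (1,2), (2,1), (2,2), each with probability 1/12.
E[X | max(X, Z) = 2] = (1 + 2 + 2) / 3 = 5/3.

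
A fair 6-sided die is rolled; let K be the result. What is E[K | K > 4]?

Given K > 4, K is equally likely to be any of {5, 6}.
E[K | K > 4] = (5 + 6) / 2 = 11/2.

11/2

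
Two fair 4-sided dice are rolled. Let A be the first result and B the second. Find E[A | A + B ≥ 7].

11/3

P(A + B ≥ 7) = 3/16.
Summing A·P(x,y) over outcomes with A + B ≥ 7 gives 11/16.
E[A | A + B ≥ 7] = (11/16) / (3/16) = 11/3.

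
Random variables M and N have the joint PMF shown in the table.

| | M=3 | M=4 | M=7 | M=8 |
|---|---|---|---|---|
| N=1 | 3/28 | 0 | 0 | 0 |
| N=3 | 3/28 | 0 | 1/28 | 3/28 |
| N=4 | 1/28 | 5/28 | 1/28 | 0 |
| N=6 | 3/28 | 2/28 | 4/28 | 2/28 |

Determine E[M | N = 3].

40/7

P(N = 3) = 1/4.
Summing M·P(M=x,N=y) over the conditioning event gives 10/7.
E[M | N = 3] = (10/7) / (1/4) = 40/7.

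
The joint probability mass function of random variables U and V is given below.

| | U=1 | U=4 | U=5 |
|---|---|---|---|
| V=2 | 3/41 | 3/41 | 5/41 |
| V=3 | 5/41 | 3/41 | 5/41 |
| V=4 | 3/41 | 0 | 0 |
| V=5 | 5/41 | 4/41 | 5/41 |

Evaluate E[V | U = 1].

P(U = 1) = 16/41.
Summing V·P(U=x,V=y) over the conditioning event gives 58/41.
E[V | U = 1] = (58/41) / (16/41) = 29/8.

29/8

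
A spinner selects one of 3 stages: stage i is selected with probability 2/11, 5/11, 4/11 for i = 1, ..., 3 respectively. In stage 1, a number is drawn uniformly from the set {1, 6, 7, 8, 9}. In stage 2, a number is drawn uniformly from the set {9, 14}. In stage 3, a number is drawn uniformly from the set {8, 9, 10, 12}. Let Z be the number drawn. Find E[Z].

99/10

E[Z | stage 1] = (1+6+7+8+9)/5 = 31/5.
E[Z | stage 2] = (9+14)/2 = 23/2.
E[Z | stage 3] = (8+9+10+12)/4 = 39/4.
E[Z] = (2/11)·(31/5) + (5/11)·(23/2) + (4/11)·(39/4) = 99/10.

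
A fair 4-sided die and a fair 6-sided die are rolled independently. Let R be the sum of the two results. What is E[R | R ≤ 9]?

134/23

P(R ≤ 9) = 23/24.
Σ over the event: 2·1/24 + 3·1/12 + 4·1/8 + 5·1/6 + 6·1/6 + 7·1/6 + 8·1/8 + 9·1/12 = 67/12.
E[R | R ≤ 9] = (67/12) / (23/24) = 134/23.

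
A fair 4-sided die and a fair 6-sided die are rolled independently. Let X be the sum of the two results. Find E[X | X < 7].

P(X < 7) = 7/12.
Σ over the event: 2·1/24 + 3·1/12 + 4·1/8 + 5·1/6 + 6·1/6 = 8/3.
E[X | X < 7] = (8/3) / (7/12) = 32/7.

32/7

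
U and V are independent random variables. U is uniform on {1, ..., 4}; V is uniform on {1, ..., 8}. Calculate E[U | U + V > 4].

35/13

P(U + V > 4) = 13/16.
Summing U·P(x,y) over outcomes with U + V > 4 gives 35/16.
E[U | U + V > 4] = (35/16) / (13/16) = 35/13.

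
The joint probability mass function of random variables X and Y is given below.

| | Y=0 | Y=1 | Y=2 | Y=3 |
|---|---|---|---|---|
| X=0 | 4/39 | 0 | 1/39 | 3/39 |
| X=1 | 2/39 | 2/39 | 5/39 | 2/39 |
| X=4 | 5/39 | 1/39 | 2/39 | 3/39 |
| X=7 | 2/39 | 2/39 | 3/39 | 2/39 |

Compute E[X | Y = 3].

P(Y = 3) = 10/39.
Σ X·P over the event = 0·(3/39) + 1·(2/39) + 4·(3/39) + 7·(2/39) = 28/39.
E[X | Y = 3] = (28/39) / (10/39) = 14/5.

14/5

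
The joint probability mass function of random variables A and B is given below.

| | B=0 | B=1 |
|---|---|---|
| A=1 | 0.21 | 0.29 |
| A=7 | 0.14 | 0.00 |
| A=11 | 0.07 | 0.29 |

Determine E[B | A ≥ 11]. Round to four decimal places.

0.8056

P(A ≥ 11) = 0.36.
Σ B·P over the event = 0·(0.07) + 1·(0.29) = 0.29.
E[B | A ≥ 11] = (0.29) / (0.36) = 0.8056.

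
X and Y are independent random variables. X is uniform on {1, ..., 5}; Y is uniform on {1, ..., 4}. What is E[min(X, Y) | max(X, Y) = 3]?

9/5

Outcomes with max(X, Y) = 3: (1,3), (2,3), (3,1), (3,2), (3,3), each with probability 1/20.
E[min(X, Y) | max(X, Y) = 3] = (1 + 2 + 1 + 2 + 3) / 5 = 9/5.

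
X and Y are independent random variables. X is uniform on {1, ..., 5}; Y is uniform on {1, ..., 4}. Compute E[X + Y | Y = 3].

6

Outcomes with Y = 3: (1,3), (2,3), (3,3), (4,3), (5,3), each with probability 1/20.
E[X + Y | Y = 3] = (4 + 5 + 6 + 7 + 8) / 5 = 6.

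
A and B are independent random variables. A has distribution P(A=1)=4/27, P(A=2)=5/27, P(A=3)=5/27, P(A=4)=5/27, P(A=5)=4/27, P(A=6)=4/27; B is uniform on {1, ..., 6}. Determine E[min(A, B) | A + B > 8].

183/43

P(A + B > 8) = 43/162.
Summing min(A,B)·P(x,y) over outcomes with A + B > 8 gives 61/54.
E[min(A, B) | A + B > 8] = (61/54) / (43/162) = 183/43.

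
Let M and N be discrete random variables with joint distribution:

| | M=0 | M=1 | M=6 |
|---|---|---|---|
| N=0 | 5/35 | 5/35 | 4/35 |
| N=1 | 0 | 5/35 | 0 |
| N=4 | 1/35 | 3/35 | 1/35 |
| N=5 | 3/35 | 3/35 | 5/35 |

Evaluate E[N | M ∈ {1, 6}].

61/26

P(M ∈ {1, 6}) = 26/35.
Σ N·P over the event = 0·(5/35) + 1·(5/35) + 4·(3/35) + 5·(3/35) + 0·(4/35) + 4·(1/35) + 5·(5/35) = 61/35.
E[N | M ∈ {1, 6}] = (61/35) / (26/35) = 61/26.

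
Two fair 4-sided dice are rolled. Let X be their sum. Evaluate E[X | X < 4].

P(X < 4) = 3/16.
Σ over the event: 2·1/16 + 3·1/8 = 1/2.
E[X | X < 4] = (1/2) / (3/16) = 8/3.

8/3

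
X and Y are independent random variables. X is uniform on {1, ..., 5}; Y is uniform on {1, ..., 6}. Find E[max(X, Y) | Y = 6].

6

Outcomes with Y = 6: (1,6), (2,6), (3,6), (4,6), (5,6), each with probability 1/30.
E[max(X, Y) | Y = 6] = (6 + 6 + 6 + 6 + 6) / 5 = 6.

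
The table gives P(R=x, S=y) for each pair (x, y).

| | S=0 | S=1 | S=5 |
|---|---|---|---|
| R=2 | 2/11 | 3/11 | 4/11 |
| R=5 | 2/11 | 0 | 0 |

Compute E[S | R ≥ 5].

P(R ≥ 5) = 2/11.
Σ S·P over the event = 0·(2/11) = 0.
E[S | R ≥ 5] = (0) / (2/11) = 0.

0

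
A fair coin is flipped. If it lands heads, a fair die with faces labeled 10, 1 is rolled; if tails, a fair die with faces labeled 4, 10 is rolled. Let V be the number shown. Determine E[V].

25/4

E[V | heads] = (10+1)/2 = 11/2.
E[V | tails] = (4+10)/2 = 7.
E[V] = (1/2)·(11/2) + (1/2)·(7) = 25/4.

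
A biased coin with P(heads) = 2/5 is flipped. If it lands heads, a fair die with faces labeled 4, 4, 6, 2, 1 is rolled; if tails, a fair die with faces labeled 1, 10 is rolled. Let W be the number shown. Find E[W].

233/50

E[W | heads] = (4+4+6+2+1)/5 = 17/5.
E[W | tails] = (1+10)/2 = 11/2.
By the law of total expectation,
E[W] = (2/5)·(17/5) + (3/5)·(11/2) = 233/50.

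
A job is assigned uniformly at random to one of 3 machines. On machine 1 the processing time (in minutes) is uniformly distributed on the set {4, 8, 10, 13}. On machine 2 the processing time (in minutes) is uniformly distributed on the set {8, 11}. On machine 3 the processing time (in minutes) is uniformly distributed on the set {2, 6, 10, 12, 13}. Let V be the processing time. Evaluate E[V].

179/20

E[V | machine 1] = (4+8+10+13)/4 = 35/4.
E[V | machine 2] = (8+11)/2 = 19/2.
E[V | machine 3] = (2+6+10+12+13)/5 = 43/5.
By the law of total expectation,
E[V] = (1/3)·(35/4) + (1/3)·(19/2) + (1/3)·(43/5) = 179/20.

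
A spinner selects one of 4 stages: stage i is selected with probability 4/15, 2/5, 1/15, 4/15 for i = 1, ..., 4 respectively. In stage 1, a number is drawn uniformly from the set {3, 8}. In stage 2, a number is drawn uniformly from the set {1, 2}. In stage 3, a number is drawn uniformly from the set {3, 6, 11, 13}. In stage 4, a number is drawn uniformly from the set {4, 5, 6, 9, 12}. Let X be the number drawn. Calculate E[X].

1361/300

E[X | stage 1] = (3+8)/2 = 11/2.
E[X | stage 2] = (1+2)/2 = 3/2.
E[X | stage 3] = (3+6+11+13)/4 = 33/4.
E[X | stage 4] = (4+5+6+9+12)/5 = 36/5.
E[X] = (4/15)·(11/2) + (2/5)·(3/2) + (1/15)·(33/4) + (4/15)·(36/5) = 1361/300.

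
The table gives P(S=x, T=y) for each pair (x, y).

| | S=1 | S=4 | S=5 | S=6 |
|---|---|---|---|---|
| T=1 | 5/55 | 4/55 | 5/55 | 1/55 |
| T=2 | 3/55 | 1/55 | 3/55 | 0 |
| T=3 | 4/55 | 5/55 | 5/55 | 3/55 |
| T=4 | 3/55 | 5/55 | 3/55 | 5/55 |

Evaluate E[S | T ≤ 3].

47/13

P(T ≤ 3) = 39/55.
Summing S·P(S=x,T=y) over the conditioning event gives 141/55.
E[S | T ≤ 3] = (141/55) / (39/55) = 47/13.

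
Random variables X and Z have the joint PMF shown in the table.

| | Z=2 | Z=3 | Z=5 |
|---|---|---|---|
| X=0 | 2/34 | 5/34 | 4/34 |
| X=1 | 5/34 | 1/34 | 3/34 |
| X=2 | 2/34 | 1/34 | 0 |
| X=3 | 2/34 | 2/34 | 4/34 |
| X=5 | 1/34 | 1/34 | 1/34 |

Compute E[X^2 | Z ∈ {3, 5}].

56/11

P(Z ∈ {3, 5}) = 11/17.
Summing X^2·P(X=x,Z=y) over the conditioning event gives 56/17.
E[X^2 | Z ∈ {3, 5}] = (56/17) / (11/17) = 56/11.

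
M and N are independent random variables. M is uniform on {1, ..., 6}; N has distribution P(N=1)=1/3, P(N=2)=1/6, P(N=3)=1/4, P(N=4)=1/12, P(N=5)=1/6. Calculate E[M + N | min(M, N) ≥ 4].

P(min(M, N) ≥ 4) = 1/8.
Summing (M+N)·P(x,y) over outcomes with min(M, N) ≥ 4 gives 29/24.
E[M + N | min(M, N) ≥ 4] = (29/24) / (1/8) = 29/3.

29/3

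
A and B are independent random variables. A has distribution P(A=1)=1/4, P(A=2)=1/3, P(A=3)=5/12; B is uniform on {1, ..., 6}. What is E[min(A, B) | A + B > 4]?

111/50

P(A + B > 4) = 25/36.
Summing min(A,B)·P(x,y) over outcomes with A + B > 4 gives 37/24.
E[min(A, B) | A + B > 4] = (37/24) / (25/36) = 111/50.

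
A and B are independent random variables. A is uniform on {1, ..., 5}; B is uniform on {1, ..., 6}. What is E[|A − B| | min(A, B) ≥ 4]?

5/6

P(min(A, B) ≥ 4) = 1/5.
Summing |A−B|·P(x,y) over outcomes with min(A, B) ≥ 4 gives 1/6.
E[|A − B| | min(A, B) ≥ 4] = (1/6) / (1/5) = 5/6.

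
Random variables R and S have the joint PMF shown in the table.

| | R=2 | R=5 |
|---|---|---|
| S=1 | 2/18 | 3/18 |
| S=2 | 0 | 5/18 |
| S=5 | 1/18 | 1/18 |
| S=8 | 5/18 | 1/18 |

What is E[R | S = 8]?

5/2

P(S = 8) = 1/3.
Σ R·P over the event = 2·(5/18) + 5·(1/18) = 5/6.
E[R | S = 8] = (5/6) / (1/3) = 5/2.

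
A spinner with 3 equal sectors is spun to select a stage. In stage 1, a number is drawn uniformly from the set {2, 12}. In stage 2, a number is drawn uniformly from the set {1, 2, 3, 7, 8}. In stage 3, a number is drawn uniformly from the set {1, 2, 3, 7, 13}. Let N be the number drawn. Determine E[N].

82/15

E[N | stage 1] = (2+12)/2 = 7.
E[N | stage 2] = (1+2+3+7+8)/5 = 21/5.
E[N | stage 3] = (1+2+3+7+13)/5 = 26/5.
E[N] = (1/3)·(7) + (1/3)·(21/5) + (1/3)·(26/5) = 82/15.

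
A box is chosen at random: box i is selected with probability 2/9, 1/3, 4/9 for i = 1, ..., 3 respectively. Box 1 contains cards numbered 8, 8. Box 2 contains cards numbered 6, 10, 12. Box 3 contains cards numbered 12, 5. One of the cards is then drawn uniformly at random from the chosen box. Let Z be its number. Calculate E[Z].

26/3

E[Z | box 1] = (8+8)/2 = 8.
E[Z | box 2] = (6+10+12)/3 = 28/3.
E[Z | box 3] = (12+5)/2 = 17/2.
By the law of total expectation,
E[Z] = (2/9)·(8) + (1/3)·(28/3) + (4/9)·(17/2) = 26/3.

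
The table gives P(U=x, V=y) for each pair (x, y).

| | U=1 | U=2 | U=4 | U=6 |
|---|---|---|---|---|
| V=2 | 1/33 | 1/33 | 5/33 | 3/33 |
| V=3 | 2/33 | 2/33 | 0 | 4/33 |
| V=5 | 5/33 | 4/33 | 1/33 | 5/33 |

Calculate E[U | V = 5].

P(V = 5) = 5/11.
Σ U·P over the event = 1·(5/33) + 2·(4/33) + 4·(1/33) + 6·(5/33) = 47/33.
E[U | V = 5] = (47/33) / (5/11) = 47/15.

47/15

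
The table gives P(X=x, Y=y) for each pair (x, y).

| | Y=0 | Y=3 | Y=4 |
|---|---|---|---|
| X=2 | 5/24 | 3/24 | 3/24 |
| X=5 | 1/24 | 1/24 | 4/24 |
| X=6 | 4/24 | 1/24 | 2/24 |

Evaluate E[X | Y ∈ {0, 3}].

56/15

P(Y ∈ {0, 3}) = 5/8.
Σ X·P over the event = 2·(5/24) + 2·(3/24) + 5·(1/24) + 5·(1/24) + 6·(4/24) + 6·(1/24) = 7/3.
E[X | Y ∈ {0, 3}] = (7/3) / (5/8) = 56/15.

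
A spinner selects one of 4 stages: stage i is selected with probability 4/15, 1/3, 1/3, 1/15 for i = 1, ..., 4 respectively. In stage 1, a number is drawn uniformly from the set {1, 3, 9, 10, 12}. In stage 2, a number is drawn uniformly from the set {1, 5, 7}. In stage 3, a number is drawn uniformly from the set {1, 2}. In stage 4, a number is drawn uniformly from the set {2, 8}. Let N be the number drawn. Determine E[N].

E[N | stage 1] = (1+3+9+10+12)/5 = 7.
E[N | stage 2] = (1+5+7)/3 = 13/3.
E[N | stage 3] = (1+2)/2 = 3/2.
E[N | stage 4] = (2+8)/2 = 5.
By the law of total expectation,
E[N] = (4/15)·(7) + (1/3)·(13/3) + (1/3)·(3/2) + (1/15)·(5) = 373/90.

373/90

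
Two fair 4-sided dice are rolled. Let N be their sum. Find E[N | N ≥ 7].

P(N ≥ 7) = 3/16.
Σ over the event: 7·1/8 + 8·1/16 = 11/8.
E[N | N ≥ 7] = (11/8) / (3/16) = 22/3.

22/3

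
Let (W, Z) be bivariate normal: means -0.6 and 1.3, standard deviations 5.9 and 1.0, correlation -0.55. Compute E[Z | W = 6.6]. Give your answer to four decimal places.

0.6288

The regression of Z on W has slope ρ·σ_Z/σ_W and passes through (μ_W, μ_Z).
E[Z | W=6.6] = 1.3 + (-0.55)·(1.0/5.9)·(6.6 − (-0.6)) = 1.3 + (-0.09322)·(7.2) = 0.6288.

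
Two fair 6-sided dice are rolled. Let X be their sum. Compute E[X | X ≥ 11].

P(X ≥ 11) = 1/12.
Σ over the event: 11·1/18 + 12·1/36 = 17/18.
E[X | X ≥ 11] = (17/18) / (1/12) = 34/3.

34/3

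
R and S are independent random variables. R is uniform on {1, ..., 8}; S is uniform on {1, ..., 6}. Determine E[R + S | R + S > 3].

376/45

P(R + S > 3) = 15/16.
Summing (R+S)·P(x,y) over outcomes with R + S > 3 gives 47/6.
E[R + S | R + S > 3] = (47/6) / (15/16) = 376/45.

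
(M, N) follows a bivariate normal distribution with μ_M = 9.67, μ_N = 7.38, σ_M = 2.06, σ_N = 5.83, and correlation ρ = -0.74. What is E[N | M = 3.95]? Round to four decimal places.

19.3592

For a bivariate normal, E[N | M=x] = μ_N + ρ·(σ_N/σ_M)·(x − μ_M).
E[N | M=3.95] = 7.38 + (-0.74)·(5.83/2.06)·(3.95 − (9.67)) = 7.38 + (-2.09427)·(-5.72) = 19.3592.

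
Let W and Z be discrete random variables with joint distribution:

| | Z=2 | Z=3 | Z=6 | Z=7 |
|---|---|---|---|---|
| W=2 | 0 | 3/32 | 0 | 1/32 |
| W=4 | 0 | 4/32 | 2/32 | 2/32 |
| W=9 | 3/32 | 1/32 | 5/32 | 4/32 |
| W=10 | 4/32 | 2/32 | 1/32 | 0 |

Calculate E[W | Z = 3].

P(Z = 3) = 5/16.
Σ W·P over the event = 2·(3/32) + 4·(4/32) + 9·(1/32) + 10·(2/32) = 51/32.
E[W | Z = 3] = (51/32) / (5/16) = 51/10.

51/10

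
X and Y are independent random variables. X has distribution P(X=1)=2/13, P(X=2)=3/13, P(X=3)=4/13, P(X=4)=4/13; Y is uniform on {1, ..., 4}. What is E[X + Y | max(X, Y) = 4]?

P(max(X, Y) = 4) = 25/52.
Summing (X+Y)·P(x,y) over outcomes with max(X, Y) = 4 gives 40/13.
E[X + Y | max(X, Y) = 4] = (40/13) / (25/52) = 32/5.

32/5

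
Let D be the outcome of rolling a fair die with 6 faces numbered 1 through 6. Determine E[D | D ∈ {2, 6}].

4

P(D ∈ {2, 6}) = 1/3.
Σ over the event: 2·1/6 + 6·1/6 = 4/3.
E[D | D ∈ {2, 6}] = (4/3) / (1/3) = 4.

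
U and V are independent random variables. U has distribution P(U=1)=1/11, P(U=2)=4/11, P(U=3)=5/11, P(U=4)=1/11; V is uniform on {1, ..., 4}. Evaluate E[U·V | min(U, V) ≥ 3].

133/12

P(min(U, V) ≥ 3) = 3/11.
Summing UV·P(x,y) over outcomes with min(U, V) ≥ 3 gives 133/44.
E[U·V | min(U, V) ≥ 3] = (133/44) / (3/11) = 133/12.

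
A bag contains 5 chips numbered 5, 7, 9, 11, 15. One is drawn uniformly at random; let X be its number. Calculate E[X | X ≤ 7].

P(X ≤ 7) = 2/5.
Σ over the event: 5·1/5 + 7·1/5 = 12/5.
E[X | X ≤ 7] = (12/5) / (2/5) = 6.

6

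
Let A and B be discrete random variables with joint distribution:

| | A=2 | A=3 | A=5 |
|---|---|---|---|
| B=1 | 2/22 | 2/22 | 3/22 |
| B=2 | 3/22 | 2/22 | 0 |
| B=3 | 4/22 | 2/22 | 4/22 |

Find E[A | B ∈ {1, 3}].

59/17

P(B ∈ {1, 3}) = 17/22.
Σ A·P over the event = 2·(2/22) + 2·(4/22) + 3·(2/22) + 3·(2/22) + 5·(3/22) + 5·(4/22) = 59/22.
E[A | B ∈ {1, 3}] = (59/22) / (17/22) = 59/17.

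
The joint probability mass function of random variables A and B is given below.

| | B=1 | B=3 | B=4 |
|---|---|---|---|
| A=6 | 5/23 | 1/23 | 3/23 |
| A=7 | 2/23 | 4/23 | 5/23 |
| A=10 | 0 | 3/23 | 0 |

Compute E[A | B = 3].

P(B = 3) = 8/23.
Σ A·P over the event = 6·(1/23) + 7·(4/23) + 10·(3/23) = 64/23.
E[A | B = 3] = (64/23) / (8/23) = 8.

8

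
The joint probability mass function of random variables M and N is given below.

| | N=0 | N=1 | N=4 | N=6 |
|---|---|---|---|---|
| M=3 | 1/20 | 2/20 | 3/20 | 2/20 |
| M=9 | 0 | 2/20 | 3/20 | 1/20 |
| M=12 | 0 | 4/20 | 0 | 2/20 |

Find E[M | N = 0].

3

P(N = 0) = 1/20.
Σ M·P over the event = 3·(1/20) = 3/20.
E[M | N = 0] = (3/20) / (1/20) = 3.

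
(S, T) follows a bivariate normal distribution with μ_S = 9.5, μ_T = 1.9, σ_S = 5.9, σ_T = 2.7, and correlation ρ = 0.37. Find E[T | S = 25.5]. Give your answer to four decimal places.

4.6092

The regression of T on S has slope ρ·σ_T/σ_S and passes through (μ_S, μ_T).
E[T | S=25.5] = 1.9 + (0.37)·(2.7/5.9)·(25.5 − (9.5)) = 1.9 + (0.169322)·(16) = 4.6092.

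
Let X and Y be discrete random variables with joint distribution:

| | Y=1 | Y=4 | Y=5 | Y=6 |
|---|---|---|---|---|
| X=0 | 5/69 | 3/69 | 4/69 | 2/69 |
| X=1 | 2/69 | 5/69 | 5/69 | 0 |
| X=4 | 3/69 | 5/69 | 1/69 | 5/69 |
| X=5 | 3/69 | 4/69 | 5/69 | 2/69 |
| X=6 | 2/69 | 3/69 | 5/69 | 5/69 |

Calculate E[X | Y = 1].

P(Y = 1) = 5/23.
Σ X·P over the event = 0·(5/69) + 1·(2/69) + 4·(3/69) + 5·(3/69) + 6·(2/69) = 41/69.
E[X | Y = 1] = (41/69) / (5/23) = 41/15.

41/15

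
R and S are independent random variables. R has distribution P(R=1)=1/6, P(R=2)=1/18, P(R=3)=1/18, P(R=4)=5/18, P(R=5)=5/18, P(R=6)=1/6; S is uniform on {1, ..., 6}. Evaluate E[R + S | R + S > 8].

P(R + S > 8) = 19/54.
Summing (R+S)·P(x,y) over outcomes with R + S > 8 gives 95/27.
E[R + S | R + S > 8] = (95/27) / (19/54) = 10.

10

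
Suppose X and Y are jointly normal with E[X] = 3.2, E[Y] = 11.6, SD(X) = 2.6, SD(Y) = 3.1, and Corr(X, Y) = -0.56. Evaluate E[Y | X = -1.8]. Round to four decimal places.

14.9385

E[Y | X=x] = μ_Y + ρ(σ_Y/σ_X)(x − μ_X) for jointly normal variables.
E[Y | X=-1.8] = 11.6 + (-0.56)·(3.1/2.6)·(-1.8 − (3.2)) = 11.6 + (-0.66769)·(-5) = 14.9385.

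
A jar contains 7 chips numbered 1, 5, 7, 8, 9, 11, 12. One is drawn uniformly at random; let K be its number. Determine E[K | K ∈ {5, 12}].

P(K ∈ {5, 12}) = 2/7.
Σ over the event: 5·1/7 + 12·1/7 = 17/7.
E[K | K ∈ {5, 12}] = (17/7) / (2/7) = 17/2.

17/2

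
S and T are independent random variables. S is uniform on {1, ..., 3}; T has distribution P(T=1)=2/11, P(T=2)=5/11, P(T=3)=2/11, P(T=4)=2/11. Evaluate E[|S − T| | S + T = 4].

P(S + T = 4) = 3/11.
Summing |S−T|·P(x,y) over outcomes with S + T = 4 gives 8/33.
E[|S − T| | S + T = 4] = (8/33) / (3/11) = 8/9.

8/9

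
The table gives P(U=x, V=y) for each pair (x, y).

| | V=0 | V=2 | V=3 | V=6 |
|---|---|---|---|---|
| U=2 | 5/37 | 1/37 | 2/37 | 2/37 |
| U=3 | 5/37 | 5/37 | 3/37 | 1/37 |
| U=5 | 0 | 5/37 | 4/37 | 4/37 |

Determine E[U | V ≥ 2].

P(V ≥ 2) = 27/37.
Summing U·P(U=x,V=y) over the conditioning event gives 102/37.
E[U | V ≥ 2] = (102/37) / (27/37) = 34/9.

34/9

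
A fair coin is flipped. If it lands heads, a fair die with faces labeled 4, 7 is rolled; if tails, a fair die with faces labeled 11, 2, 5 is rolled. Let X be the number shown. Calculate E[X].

E[X | heads] = (4+7)/2 = 11/2.
E[X | tails] = (11+2+5)/3 = 6.
E[X] = (1/2)·(11/2) + (1/2)·(6) = 23/4.

23/4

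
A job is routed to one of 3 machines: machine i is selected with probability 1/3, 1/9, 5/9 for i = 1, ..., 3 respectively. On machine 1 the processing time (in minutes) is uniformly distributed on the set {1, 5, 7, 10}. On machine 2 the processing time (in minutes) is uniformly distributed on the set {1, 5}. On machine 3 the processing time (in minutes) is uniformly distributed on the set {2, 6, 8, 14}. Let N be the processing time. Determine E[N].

77/12

E[N | machine 1] = (1+5+7+10)/4 = 23/4.
E[N | machine 2] = (1+5)/2 = 3.
E[N | machine 3] = (2+6+8+14)/4 = 15/2.
E[N] = (1/3)·(23/4) + (1/9)·(3) + (5/9)·(15/2) = 77/12.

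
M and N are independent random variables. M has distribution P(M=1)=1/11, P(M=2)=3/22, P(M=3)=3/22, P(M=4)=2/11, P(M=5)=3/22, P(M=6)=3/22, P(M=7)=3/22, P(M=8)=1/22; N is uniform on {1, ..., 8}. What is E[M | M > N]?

404/73

P(M > N) = 73/176.
Summing M·P(x,y) over outcomes with M > N gives 101/44.
E[M | M > N] = (101/44) / (73/176) = 404/73.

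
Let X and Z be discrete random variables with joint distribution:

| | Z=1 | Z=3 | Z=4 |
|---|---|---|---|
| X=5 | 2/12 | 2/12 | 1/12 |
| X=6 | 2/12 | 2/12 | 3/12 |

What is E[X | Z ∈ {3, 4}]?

45/8

P(Z ∈ {3, 4}) = 2/3.
Σ X·P over the event = 5·(2/12) + 5·(1/12) + 6·(2/12) + 6·(3/12) = 15/4.
E[X | Z ∈ {3, 4}] = (15/4) / (2/3) = 45/8.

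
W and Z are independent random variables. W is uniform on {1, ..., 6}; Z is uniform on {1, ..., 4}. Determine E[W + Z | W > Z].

47/7

P(W > Z) = 7/12.
Summing (W+Z)·P(x,y) over outcomes with W > Z gives 47/12.
E[W + Z | W > Z] = (47/12) / (7/12) = 47/7.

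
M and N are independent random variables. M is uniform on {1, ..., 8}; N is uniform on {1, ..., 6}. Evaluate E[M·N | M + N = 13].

41

P(M + N = 13) = 1/24.
Summing MN·P(x,y) over outcomes with M + N = 13 gives 41/24.
E[M·N | M + N = 13] = (41/24) / (1/24) = 41.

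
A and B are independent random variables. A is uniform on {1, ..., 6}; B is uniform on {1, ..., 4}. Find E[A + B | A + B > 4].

62/9

P(A + B > 4) = 3/4.
Summing (A+B)·P(x,y) over outcomes with A + B > 4 gives 31/6.
E[A + B | A + B > 4] = (31/6) / (3/4) = 62/9.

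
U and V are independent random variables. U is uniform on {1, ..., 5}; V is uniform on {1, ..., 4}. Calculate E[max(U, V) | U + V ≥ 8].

Outcomes with U + V ≥ 8: (4,4), (5,3), (5,4), each with probability 1/20.
E[max(U, V) | U + V ≥ 8] = (4 + 5 + 5) / 3 = 14/3.

14/3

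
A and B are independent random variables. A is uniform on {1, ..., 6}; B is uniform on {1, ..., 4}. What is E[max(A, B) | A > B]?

32/7

P(A > B) = 7/12.
Summing max(A,B)·P(x,y) over outcomes with A > B gives 8/3.
E[max(A, B) | A > B] = (8/3) / (7/12) = 32/7.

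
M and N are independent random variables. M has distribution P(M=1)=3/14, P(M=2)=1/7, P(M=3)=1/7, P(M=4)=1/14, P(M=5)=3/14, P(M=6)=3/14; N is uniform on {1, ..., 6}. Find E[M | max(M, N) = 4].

29/11

P(max(M, N) = 4) = 11/84.
Summing M·P(x,y) over outcomes with max(M, N) = 4 gives 29/84.
E[M | max(M, N) = 4] = (29/84) / (11/84) = 29/11.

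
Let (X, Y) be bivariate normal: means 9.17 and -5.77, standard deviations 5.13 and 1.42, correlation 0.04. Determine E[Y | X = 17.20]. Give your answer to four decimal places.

The regression of Y on X has slope ρ·σ_Y/σ_X and passes through (μ_X, μ_Y).
E[Y | X=17.20] = -5.77 + (0.04)·(1.42/5.13)·(17.20 − (9.17)) = -5.77 + (0.011072)·(8.03) = -5.6811.

-5.6811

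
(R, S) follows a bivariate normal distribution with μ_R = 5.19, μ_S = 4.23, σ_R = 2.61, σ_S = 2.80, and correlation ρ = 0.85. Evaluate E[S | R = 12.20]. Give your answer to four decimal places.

E[S | R=x] = μ_S + ρ(σ_S/σ_R)(x − μ_R) for jointly normal variables.
E[S | R=12.20] = 4.23 + (0.85)·(2.80/2.61)·(12.20 − (5.19)) = 4.23 + (0.91188)·(7.01) = 10.6223.

10.6223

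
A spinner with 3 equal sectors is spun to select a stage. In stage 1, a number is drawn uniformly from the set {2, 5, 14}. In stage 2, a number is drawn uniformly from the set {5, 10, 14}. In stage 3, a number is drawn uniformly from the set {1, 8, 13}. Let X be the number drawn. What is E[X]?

E[X | stage 1] = (2+5+14)/3 = 7.
E[X | stage 2] = (5+10+14)/3 = 29/3.
E[X | stage 3] = (1+8+13)/3 = 22/3.
By the law of total expectation,
E[X] = (1/3)·(7) + (1/3)·(29/3) + (1/3)·(22/3) = 8.

8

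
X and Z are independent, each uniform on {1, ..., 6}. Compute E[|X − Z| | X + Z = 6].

12/5

Outcomes with X + Z = 6: (1,5), (2,4), (3,3), (4,2), (5,1), each with probability 1/36.
E[|X − Z| | X + Z = 6] = (4 + 2 + 0 + 2 + 4) / 5 = 12/5.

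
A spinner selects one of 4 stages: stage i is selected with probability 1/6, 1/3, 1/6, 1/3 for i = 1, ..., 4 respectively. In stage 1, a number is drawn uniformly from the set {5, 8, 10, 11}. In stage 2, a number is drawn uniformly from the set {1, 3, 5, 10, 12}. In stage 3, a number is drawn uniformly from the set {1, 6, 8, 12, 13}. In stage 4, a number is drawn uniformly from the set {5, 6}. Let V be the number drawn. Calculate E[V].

133/20

E[V | stage 1] = (5+8+10+11)/4 = 17/2.
E[V | stage 2] = (1+3+5+10+12)/5 = 31/5.
E[V | stage 3] = (1+6+8+12+13)/5 = 8.
E[V | stage 4] = (5+6)/2 = 11/2.
E[V] = (1/6)·(17/2) + (1/3)·(31/5) + (1/6)·(8) + (1/3)·(11/2) = 133/20.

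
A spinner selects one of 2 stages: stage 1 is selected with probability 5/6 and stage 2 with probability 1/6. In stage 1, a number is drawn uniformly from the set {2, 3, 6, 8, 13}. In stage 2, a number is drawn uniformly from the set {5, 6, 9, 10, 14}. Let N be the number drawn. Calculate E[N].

E[N | stage 1] = (2+3+6+8+13)/5 = 32/5.
E[N | stage 2] = (5+6+9+10+14)/5 = 44/5.
By the law of total expectation,
E[N] = (5/6)·(32/5) + (1/6)·(44/5) = 34/5.

34/5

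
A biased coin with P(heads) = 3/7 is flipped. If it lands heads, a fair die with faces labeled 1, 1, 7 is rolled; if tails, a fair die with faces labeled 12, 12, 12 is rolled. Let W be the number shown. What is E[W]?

57/7

E[W | heads] = (1+1+7)/3 = 3.
E[W | tails] = (12+12+12)/3 = 12.
By the law of total expectation,
E[W] = (3/7)·(3) + (4/7)·(12) = 57/7.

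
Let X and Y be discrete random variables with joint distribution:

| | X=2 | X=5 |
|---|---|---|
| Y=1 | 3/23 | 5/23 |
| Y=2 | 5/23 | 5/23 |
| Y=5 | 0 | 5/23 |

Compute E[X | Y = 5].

5

P(Y = 5) = 5/23.
Σ X·P over the event = 5·(5/23) = 25/23.
E[X | Y = 5] = (25/23) / (5/23) = 5.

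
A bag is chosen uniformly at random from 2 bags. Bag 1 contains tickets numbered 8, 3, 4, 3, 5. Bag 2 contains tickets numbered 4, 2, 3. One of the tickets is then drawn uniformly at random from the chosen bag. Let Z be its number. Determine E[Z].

E[Z | bag 1] = (8+3+4+3+5)/5 = 23/5.
E[Z | bag 2] = (4+2+3)/3 = 3.
By the law of total expectation,
E[Z] = (1/2)·(23/5) + (1/2)·(3) = 19/5.

19/5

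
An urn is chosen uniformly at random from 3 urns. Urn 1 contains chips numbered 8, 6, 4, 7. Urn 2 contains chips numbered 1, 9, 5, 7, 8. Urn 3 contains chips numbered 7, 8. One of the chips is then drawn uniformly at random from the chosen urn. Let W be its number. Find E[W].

E[W | urn 1] = (8+6+4+7)/4 = 25/4.
E[W | urn 2] = (1+9+5+7+8)/5 = 6.
E[W | urn 3] = (7+8)/2 = 15/2.
E[W] = (1/3)·(25/4) + (1/3)·(6) + (1/3)·(15/2) = 79/12.

79/12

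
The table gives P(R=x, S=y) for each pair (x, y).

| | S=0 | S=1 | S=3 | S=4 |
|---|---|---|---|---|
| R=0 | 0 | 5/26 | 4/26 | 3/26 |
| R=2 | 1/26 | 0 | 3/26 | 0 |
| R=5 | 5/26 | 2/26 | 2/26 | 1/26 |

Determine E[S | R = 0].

P(R = 0) = 6/13.
Σ S·P over the event = 1·(5/26) + 3·(4/26) + 4·(3/26) = 29/26.
E[S | R = 0] = (29/26) / (6/13) = 29/12.

29/12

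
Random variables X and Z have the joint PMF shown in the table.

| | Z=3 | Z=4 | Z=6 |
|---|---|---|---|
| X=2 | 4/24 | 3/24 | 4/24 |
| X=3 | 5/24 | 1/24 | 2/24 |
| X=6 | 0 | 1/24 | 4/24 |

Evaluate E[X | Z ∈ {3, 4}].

19/7

P(Z ∈ {3, 4}) = 7/12.
Σ X·P over the event = 2·(4/24) + 2·(3/24) + 3·(5/24) + 3·(1/24) + 6·(1/24) = 19/12.
E[X | Z ∈ {3, 4}] = (19/12) / (7/12) = 19/7.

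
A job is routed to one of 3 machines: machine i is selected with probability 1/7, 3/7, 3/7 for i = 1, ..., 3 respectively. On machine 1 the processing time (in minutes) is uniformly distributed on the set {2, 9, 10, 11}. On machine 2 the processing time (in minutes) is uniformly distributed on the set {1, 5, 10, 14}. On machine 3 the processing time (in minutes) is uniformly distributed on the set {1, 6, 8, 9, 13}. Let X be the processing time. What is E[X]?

E[X | machine 1] = (2+9+10+11)/4 = 8.
E[X | machine 2] = (1+5+10+14)/4 = 15/2.
E[X | machine 3] = (1+6+8+9+13)/5 = 37/5.
By the law of total expectation,
E[X] = (1/7)·(8) + (3/7)·(15/2) + (3/7)·(37/5) = 527/70.

527/70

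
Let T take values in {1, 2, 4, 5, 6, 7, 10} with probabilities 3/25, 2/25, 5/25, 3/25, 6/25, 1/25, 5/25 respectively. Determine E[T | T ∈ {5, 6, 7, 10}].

36/5

P(T ∈ {5, 6, 7, 10}) = 3/5.
Σ over the event: 5·3/25 + 6·6/25 + 7·1/25 + 10·1/5 = 108/25.
E[T | T ∈ {5, 6, 7, 10}] = (108/25) / (3/5) = 36/5.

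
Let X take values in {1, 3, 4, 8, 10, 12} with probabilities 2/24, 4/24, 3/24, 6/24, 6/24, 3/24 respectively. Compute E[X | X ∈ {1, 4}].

P(X ∈ {1, 4}) = 5/24.
Σ over the event: 1·1/12 + 4·1/8 = 7/12.
E[X | X ∈ {1, 4}] = (7/12) / (5/24) = 14/5.

14/5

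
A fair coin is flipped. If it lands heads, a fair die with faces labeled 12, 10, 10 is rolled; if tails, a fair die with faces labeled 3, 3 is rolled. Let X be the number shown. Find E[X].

E[X | heads] = (12+10+10)/3 = 32/3.
E[X | tails] = (3+3)/2 = 3.
By the law of total expectation,
E[X] = (1/2)·(32/3) + (1/2)·(3) = 41/6.

41/6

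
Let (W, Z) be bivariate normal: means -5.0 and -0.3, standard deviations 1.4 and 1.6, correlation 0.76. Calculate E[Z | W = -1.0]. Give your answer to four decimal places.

3.1743

For a bivariate normal, E[Z | W=x] = μ_Z + ρ·(σ_Z/σ_W)·(x − μ_W).
E[Z | W=-1.0] = -0.3 + (0.76)·(1.6/1.4)·(-1.0 − (-5.0)) = -0.3 + (0.86857)·(4) = 3.1743.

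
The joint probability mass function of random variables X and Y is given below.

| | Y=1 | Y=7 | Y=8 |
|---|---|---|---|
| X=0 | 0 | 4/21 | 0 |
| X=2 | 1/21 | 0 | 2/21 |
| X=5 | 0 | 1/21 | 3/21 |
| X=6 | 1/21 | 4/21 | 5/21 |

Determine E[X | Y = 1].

4

P(Y = 1) = 2/21.
Σ X·P over the event = 2·(1/21) + 6·(1/21) = 8/21.
E[X | Y = 1] = (8/21) / (2/21) = 4.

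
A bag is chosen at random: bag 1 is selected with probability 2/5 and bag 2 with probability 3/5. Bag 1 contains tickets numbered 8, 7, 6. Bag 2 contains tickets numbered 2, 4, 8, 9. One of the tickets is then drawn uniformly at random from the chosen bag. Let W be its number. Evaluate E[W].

25/4

E[W | bag 1] = (8+7+6)/3 = 7.
E[W | bag 2] = (2+4+8+9)/4 = 23/4.
By the law of total expectation,
E[W] = (2/5)·(7) + (3/5)·(23/4) = 25/4.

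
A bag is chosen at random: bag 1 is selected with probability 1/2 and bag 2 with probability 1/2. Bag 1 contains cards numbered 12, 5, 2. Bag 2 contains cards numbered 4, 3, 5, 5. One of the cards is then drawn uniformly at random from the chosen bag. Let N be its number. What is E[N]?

E[N | bag 1] = (12+5+2)/3 = 19/3.
E[N | bag 2] = (4+3+5+5)/4 = 17/4.
E[N] = (1/2)·(19/3) + (1/2)·(17/4) = 127/24.

127/24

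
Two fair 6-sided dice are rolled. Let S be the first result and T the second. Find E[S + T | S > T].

7

P(S > T) = 5/12.
Summing (S+T)·P(x,y) over outcomes with S > T gives 35/12.
E[S + T | S > T] = (35/12) / (5/12) = 7.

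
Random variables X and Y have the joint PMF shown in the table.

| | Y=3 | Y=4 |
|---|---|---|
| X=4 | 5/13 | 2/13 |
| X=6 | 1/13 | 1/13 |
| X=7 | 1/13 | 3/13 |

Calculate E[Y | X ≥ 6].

P(X ≥ 6) = 6/13.
Σ Y·P over the event = 3·(1/13) + 4·(1/13) + 3·(1/13) + 4·(3/13) = 22/13.
E[Y | X ≥ 6] = (22/13) / (6/13) = 11/3.

11/3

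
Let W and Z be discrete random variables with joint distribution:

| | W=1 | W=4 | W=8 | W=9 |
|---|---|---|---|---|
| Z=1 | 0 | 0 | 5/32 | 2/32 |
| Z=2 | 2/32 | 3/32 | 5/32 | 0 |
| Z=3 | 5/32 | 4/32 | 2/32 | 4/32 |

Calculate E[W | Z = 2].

27/5

P(Z = 2) = 5/16.
Σ W·P over the event = 1·(2/32) + 4·(3/32) + 8·(5/32) = 27/16.
E[W | Z = 2] = (27/16) / (5/16) = 27/5.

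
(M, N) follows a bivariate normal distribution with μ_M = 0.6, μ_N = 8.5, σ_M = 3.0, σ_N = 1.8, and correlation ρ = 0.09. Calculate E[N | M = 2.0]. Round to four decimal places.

For a bivariate normal, E[N | M=x] = μ_N + ρ·(σ_N/σ_M)·(x − μ_M).
E[N | M=2.0] = 8.5 + (0.09)·(1.8/3.0)·(2.0 − (0.6)) = 8.5 + (0.054)·(1.4) = 8.5756.

8.5756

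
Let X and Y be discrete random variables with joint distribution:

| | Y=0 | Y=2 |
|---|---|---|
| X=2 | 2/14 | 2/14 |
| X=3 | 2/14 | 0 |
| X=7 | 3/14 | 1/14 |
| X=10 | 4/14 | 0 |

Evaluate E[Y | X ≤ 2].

P(X ≤ 2) = 2/7.
Σ Y·P over the event = 0·(2/14) + 2·(2/14) = 2/7.
E[Y | X ≤ 2] = (2/7) / (2/7) = 1.

1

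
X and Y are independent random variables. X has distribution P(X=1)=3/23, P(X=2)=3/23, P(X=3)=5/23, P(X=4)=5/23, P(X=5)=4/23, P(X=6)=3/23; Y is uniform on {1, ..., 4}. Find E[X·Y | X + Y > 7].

P(X + Y > 7) = 11/46.
Summing XY·P(x,y) over outcomes with X + Y > 7 gives 191/46.
E[X·Y | X + Y > 7] = (191/46) / (11/46) = 191/11.

191/11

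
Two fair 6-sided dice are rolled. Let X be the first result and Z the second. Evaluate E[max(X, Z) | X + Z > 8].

57/10

Outcomes with X + Z > 8: (3,6), (4,5), (4,6), (5,4), (5,5), (5,6), (6,3), (6,4), (6,5), (6,6), each with probability 1/36.
E[max(X, Z) | X + Z > 8] = (6 + 5 + 6 + 5 + 5 + 6 + 6 + 6 + 6 + 6) / 10 = 57/10.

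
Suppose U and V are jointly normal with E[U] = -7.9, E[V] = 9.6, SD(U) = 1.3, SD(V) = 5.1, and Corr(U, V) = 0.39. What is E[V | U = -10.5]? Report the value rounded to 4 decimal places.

5.6220

The regression of V on U has slope ρ·σ_V/σ_U and passes through (μ_U, μ_V).
E[V | U=-10.5] = 9.6 + (0.39)·(5.1/1.3)·(-10.5 − (-7.9)) = 9.6 + (1.53)·(-2.6) = 5.6220.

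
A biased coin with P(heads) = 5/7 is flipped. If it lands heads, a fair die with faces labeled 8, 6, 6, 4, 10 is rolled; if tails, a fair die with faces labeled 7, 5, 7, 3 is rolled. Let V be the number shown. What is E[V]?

45/7

E[V | heads] = (8+6+6+4+10)/5 = 34/5.
E[V | tails] = (7+5+7+3)/4 = 11/2.
E[V] = (5/7)·(34/5) + (2/7)·(11/2) = 45/7.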